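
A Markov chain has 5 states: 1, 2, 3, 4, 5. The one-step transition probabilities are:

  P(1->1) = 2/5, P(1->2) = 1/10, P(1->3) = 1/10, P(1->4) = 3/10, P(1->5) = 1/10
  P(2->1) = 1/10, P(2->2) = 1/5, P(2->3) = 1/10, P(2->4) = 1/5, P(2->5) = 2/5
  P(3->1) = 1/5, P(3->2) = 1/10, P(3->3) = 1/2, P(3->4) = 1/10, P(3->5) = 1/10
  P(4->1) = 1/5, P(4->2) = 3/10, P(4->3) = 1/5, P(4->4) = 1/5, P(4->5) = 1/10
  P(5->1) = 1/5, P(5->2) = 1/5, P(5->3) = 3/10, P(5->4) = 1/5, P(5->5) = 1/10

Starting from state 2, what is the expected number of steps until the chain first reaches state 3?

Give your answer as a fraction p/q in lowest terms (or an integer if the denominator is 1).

Answer: 372/61

Derivation:
Let h_i = expected steps to first reach 3 from state i.
Boundary: h_3 = 0.
First-step equations for the other states:
  h_1 = 1 + 2/5*h_1 + 1/10*h_2 + 1/10*h_3 + 3/10*h_4 + 1/10*h_5
  h_2 = 1 + 1/10*h_1 + 1/5*h_2 + 1/10*h_3 + 1/5*h_4 + 2/5*h_5
  h_4 = 1 + 1/5*h_1 + 3/10*h_2 + 1/5*h_3 + 1/5*h_4 + 1/10*h_5
  h_5 = 1 + 1/5*h_1 + 1/5*h_2 + 3/10*h_3 + 1/5*h_4 + 1/10*h_5

Substituting h_3 = 0 and rearranging gives the linear system (I - Q) h = 1:
  [3/5, -1/10, -3/10, -1/10] . (h_1, h_2, h_4, h_5) = 1
  [-1/10, 4/5, -1/5, -2/5] . (h_1, h_2, h_4, h_5) = 1
  [-1/5, -3/10, 4/5, -1/10] . (h_1, h_2, h_4, h_5) = 1
  [-1/5, -1/5, -1/5, 9/10] . (h_1, h_2, h_4, h_5) = 1

Solving yields:
  h_1 = 1966/305
  h_2 = 372/61
  h_4 = 1768/305
  h_5 = 1582/305

Starting state is 2, so the expected hitting time is h_2 = 372/61.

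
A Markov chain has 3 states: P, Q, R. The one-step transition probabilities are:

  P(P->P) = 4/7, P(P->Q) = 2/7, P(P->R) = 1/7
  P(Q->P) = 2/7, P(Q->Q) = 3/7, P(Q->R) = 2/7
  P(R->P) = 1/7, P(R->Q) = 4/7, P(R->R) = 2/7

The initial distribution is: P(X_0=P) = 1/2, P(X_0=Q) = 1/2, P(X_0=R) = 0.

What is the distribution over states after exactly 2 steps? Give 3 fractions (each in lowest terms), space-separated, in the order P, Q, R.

Propagating the distribution step by step (d_{t+1} = d_t * P):
d_0 = (P=1/2, Q=1/2, R=0)
  d_1[P] = 1/2*4/7 + 1/2*2/7 + 0*1/7 = 3/7
  d_1[Q] = 1/2*2/7 + 1/2*3/7 + 0*4/7 = 5/14
  d_1[R] = 1/2*1/7 + 1/2*2/7 + 0*2/7 = 3/14
d_1 = (P=3/7, Q=5/14, R=3/14)
  d_2[P] = 3/7*4/7 + 5/14*2/7 + 3/14*1/7 = 37/98
  d_2[Q] = 3/7*2/7 + 5/14*3/7 + 3/14*4/7 = 39/98
  d_2[R] = 3/7*1/7 + 5/14*2/7 + 3/14*2/7 = 11/49
d_2 = (P=37/98, Q=39/98, R=11/49)

Answer: 37/98 39/98 11/49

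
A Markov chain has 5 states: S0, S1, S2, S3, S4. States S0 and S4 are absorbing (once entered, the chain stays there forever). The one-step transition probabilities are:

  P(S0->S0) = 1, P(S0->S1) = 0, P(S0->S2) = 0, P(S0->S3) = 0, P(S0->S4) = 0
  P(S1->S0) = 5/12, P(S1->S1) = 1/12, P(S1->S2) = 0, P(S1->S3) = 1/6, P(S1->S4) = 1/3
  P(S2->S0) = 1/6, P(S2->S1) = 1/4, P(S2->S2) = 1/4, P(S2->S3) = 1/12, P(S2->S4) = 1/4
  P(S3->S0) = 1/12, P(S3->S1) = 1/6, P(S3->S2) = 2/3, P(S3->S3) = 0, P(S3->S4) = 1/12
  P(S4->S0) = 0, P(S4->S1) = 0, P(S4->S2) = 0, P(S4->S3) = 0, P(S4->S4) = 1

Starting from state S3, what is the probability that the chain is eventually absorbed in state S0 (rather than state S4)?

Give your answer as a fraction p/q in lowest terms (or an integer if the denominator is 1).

Answer: 485/1016

Derivation:
Let a_i = P(absorbed in S0 | start in state i).
Boundary conditions: a_S0 = 1, a_S4 = 0.
For each transient state i, a_i = sum_j P(i->j) * a_j:
  a_S1 = 5/12*a_S0 + 1/12*a_S1 + 0*a_S2 + 1/6*a_S3 + 1/3*a_S4
  a_S2 = 1/6*a_S0 + 1/4*a_S1 + 1/4*a_S2 + 1/12*a_S3 + 1/4*a_S4
  a_S3 = 1/12*a_S0 + 1/6*a_S1 + 2/3*a_S2 + 0*a_S3 + 1/12*a_S4

Substituting a_S0 = 1 and a_S4 = 0, rearrange to (I - Q) a = r where r[i] = P(i -> S0):
  [11/12, 0, -1/6] . (a_S1, a_S2, a_S3) = 5/12
  [-1/4, 3/4, -1/12] . (a_S1, a_S2, a_S3) = 1/6
  [-1/6, -2/3, 1] . (a_S1, a_S2, a_S3) = 1/12

Solving yields:
  a_S1 = 275/508
  a_S2 = 463/1016
  a_S3 = 485/1016

Starting state is S3, so the absorption probability is a_S3 = 485/1016.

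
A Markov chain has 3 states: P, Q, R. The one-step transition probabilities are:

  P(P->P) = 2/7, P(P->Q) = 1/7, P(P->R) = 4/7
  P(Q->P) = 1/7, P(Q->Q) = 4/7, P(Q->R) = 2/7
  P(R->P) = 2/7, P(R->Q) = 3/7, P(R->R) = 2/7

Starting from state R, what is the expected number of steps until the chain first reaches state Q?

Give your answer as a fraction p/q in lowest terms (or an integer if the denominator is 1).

Let h_i = expected steps to first reach Q from state i.
Boundary: h_Q = 0.
First-step equations for the other states:
  h_P = 1 + 2/7*h_P + 1/7*h_Q + 4/7*h_R
  h_R = 1 + 2/7*h_P + 3/7*h_Q + 2/7*h_R

Substituting h_Q = 0 and rearranging gives the linear system (I - Q) h = 1:
  [5/7, -4/7] . (h_P, h_R) = 1
  [-2/7, 5/7] . (h_P, h_R) = 1

Solving yields:
  h_P = 63/17
  h_R = 49/17

Starting state is R, so the expected hitting time is h_R = 49/17.

Answer: 49/17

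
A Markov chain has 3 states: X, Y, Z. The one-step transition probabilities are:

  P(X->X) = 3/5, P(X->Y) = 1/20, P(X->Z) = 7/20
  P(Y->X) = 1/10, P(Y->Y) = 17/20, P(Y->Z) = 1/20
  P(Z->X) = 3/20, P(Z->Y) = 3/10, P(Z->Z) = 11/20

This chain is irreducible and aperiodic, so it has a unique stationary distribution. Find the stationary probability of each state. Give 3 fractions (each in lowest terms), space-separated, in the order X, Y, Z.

Answer: 21/94 51/94 11/47

Derivation:
The stationary distribution satisfies pi = pi * P, i.e.:
  pi_X = 3/5*pi_X + 1/10*pi_Y + 3/20*pi_Z
  pi_Y = 1/20*pi_X + 17/20*pi_Y + 3/10*pi_Z
  pi_Z = 7/20*pi_X + 1/20*pi_Y + 11/20*pi_Z
with normalization: pi_X + pi_Y + pi_Z = 1.

Using the first 2 balance equations plus normalization, the linear system A*pi = b is:
  [-2/5, 1/10, 3/20] . pi = 0
  [1/20, -3/20, 3/10] . pi = 0
  [1, 1, 1] . pi = 1

Solving yields:
  pi_X = 21/94
  pi_Y = 51/94
  pi_Z = 11/47

Verification (pi * P):
  21/94*3/5 + 51/94*1/10 + 11/47*3/20 = 21/94 = pi_X  (ok)
  21/94*1/20 + 51/94*17/20 + 11/47*3/10 = 51/94 = pi_Y  (ok)
  21/94*7/20 + 51/94*1/20 + 11/47*11/20 = 11/47 = pi_Z  (ok)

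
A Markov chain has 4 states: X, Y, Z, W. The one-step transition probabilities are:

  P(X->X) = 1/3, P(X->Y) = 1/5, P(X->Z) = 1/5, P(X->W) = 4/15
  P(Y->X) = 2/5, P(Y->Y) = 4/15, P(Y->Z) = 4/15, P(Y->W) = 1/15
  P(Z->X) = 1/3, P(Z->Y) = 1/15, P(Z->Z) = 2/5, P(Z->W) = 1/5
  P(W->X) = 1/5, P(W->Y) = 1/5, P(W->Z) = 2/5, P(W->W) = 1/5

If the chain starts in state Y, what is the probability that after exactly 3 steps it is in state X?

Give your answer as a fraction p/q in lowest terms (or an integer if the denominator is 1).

Computing P^3 by repeated multiplication:
P^1 =
  X: [1/3, 1/5, 1/5, 4/15]
  Y: [2/5, 4/15, 4/15, 1/15]
  Z: [1/3, 1/15, 2/5, 1/5]
  W: [1/5, 1/5, 2/5, 1/5]
P^2 =
  X: [14/45, 14/75, 23/75, 44/225]
  Y: [77/225, 41/225, 64/225, 43/225]
  Z: [14/45, 34/225, 73/225, 16/75]
  W: [8/25, 4/25, 1/3, 14/75]
P^3 =
  X: [1079/3375, 193/1125, 352/1125, 661/3375]
  Y: [8/25, 196/1125, 1037/3375, 134/675]
  Z: [1063/3375, 563/3375, 1072/3375, 677/3375]
  W: [359/1125, 187/1125, 118/375, 1/5]

(P^3)[Y -> X] = 8/25

Answer: 8/25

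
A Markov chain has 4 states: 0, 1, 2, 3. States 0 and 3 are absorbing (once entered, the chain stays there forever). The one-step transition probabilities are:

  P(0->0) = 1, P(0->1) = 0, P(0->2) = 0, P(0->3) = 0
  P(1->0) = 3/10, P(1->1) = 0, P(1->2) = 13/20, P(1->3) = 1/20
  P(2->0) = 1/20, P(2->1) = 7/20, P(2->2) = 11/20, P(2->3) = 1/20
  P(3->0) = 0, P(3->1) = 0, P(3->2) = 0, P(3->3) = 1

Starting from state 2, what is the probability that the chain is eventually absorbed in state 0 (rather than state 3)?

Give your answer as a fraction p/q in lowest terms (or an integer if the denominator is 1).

Let a_i = P(absorbed in 0 | start in state i).
Boundary conditions: a_0 = 1, a_3 = 0.
For each transient state i, a_i = sum_j P(i->j) * a_j:
  a_1 = 3/10*a_0 + 0*a_1 + 13/20*a_2 + 1/20*a_3
  a_2 = 1/20*a_0 + 7/20*a_1 + 11/20*a_2 + 1/20*a_3

Substituting a_0 = 1 and a_3 = 0, rearrange to (I - Q) a = r where r[i] = P(i -> 0):
  [1, -13/20] . (a_1, a_2) = 3/10
  [-7/20, 9/20] . (a_1, a_2) = 1/20

Solving yields:
  a_1 = 67/89
  a_2 = 62/89

Starting state is 2, so the absorption probability is a_2 = 62/89.

Answer: 62/89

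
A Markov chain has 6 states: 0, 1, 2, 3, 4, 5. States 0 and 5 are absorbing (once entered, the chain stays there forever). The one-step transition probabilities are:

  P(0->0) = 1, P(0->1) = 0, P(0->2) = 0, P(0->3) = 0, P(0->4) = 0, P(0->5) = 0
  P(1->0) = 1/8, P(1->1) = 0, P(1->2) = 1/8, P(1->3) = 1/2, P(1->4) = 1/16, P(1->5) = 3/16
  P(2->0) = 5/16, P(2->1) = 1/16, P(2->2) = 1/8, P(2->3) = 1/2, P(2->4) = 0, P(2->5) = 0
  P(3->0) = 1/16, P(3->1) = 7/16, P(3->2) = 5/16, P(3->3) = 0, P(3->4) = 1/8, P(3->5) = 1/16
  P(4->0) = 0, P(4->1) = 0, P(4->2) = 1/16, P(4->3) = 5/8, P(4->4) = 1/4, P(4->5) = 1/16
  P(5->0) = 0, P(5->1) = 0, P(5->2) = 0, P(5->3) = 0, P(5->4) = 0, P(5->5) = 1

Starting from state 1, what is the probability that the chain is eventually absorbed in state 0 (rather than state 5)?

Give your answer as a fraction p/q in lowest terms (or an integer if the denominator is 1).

Let a_i = P(absorbed in 0 | start in state i).
Boundary conditions: a_0 = 1, a_5 = 0.
For each transient state i, a_i = sum_j P(i->j) * a_j:
  a_1 = 1/8*a_0 + 0*a_1 + 1/8*a_2 + 1/2*a_3 + 1/16*a_4 + 3/16*a_5
  a_2 = 5/16*a_0 + 1/16*a_1 + 1/8*a_2 + 1/2*a_3 + 0*a_4 + 0*a_5
  a_3 = 1/16*a_0 + 7/16*a_1 + 5/16*a_2 + 0*a_3 + 1/8*a_4 + 1/16*a_5
  a_4 = 0*a_0 + 0*a_1 + 1/16*a_2 + 5/8*a_3 + 1/4*a_4 + 1/16*a_5

Substituting a_0 = 1 and a_5 = 0, rearrange to (I - Q) a = r where r[i] = P(i -> 0):
  [1, -1/8, -1/2, -1/16] . (a_1, a_2, a_3, a_4) = 1/8
  [-1/16, 7/8, -1/2, 0] . (a_1, a_2, a_3, a_4) = 5/16
  [-7/16, -5/16, 1, -1/8] . (a_1, a_2, a_3, a_4) = 1/16
  [0, -1/16, -5/8, 3/4] . (a_1, a_2, a_3, a_4) = 0

Solving yields:
  a_1 = 1673/2983
  a_2 = 2230/2983
  a_3 = 1829/2983
  a_4 = 90/157

Starting state is 1, so the absorption probability is a_1 = 1673/2983.

Answer: 1673/2983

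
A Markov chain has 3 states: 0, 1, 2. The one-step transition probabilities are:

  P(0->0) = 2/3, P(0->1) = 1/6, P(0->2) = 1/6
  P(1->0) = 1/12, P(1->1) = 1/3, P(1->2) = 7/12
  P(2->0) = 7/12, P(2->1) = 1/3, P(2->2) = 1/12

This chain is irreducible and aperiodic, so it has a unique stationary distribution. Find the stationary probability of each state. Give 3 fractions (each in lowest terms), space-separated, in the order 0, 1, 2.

Answer: 1/2 1/4 1/4

Derivation:
The stationary distribution satisfies pi = pi * P, i.e.:
  pi_0 = 2/3*pi_0 + 1/12*pi_1 + 7/12*pi_2
  pi_1 = 1/6*pi_0 + 1/3*pi_1 + 1/3*pi_2
  pi_2 = 1/6*pi_0 + 7/12*pi_1 + 1/12*pi_2
with normalization: pi_0 + pi_1 + pi_2 = 1.

Using the first 2 balance equations plus normalization, the linear system A*pi = b is:
  [-1/3, 1/12, 7/12] . pi = 0
  [1/6, -2/3, 1/3] . pi = 0
  [1, 1, 1] . pi = 1

Solving yields:
  pi_0 = 1/2
  pi_1 = 1/4
  pi_2 = 1/4

Verification (pi * P):
  1/2*2/3 + 1/4*1/12 + 1/4*7/12 = 1/2 = pi_0  (ok)
  1/2*1/6 + 1/4*1/3 + 1/4*1/3 = 1/4 = pi_1  (ok)
  1/2*1/6 + 1/4*7/12 + 1/4*1/12 = 1/4 = pi_2  (ok)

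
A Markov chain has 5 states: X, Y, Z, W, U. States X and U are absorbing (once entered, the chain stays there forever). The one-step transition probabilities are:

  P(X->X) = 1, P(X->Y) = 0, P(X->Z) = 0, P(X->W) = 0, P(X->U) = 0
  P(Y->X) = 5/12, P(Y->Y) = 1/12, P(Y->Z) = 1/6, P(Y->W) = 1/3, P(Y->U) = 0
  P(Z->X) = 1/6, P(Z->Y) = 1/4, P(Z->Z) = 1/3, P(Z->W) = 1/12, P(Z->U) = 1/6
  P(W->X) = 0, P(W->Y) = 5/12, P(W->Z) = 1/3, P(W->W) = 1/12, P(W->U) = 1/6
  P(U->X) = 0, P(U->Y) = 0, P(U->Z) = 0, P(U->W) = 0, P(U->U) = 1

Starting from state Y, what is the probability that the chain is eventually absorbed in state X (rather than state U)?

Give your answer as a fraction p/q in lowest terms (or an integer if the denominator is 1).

Let a_i = P(absorbed in X | start in state i).
Boundary conditions: a_X = 1, a_U = 0.
For each transient state i, a_i = sum_j P(i->j) * a_j:
  a_Y = 5/12*a_X + 1/12*a_Y + 1/6*a_Z + 1/3*a_W + 0*a_U
  a_Z = 1/6*a_X + 1/4*a_Y + 1/3*a_Z + 1/12*a_W + 1/6*a_U
  a_W = 0*a_X + 5/12*a_Y + 1/3*a_Z + 1/12*a_W + 1/6*a_U

Substituting a_X = 1 and a_U = 0, rearrange to (I - Q) a = r where r[i] = P(i -> X):
  [11/12, -1/6, -1/3] . (a_Y, a_Z, a_W) = 5/12
  [-1/4, 2/3, -1/12] . (a_Y, a_Z, a_W) = 1/6
  [-5/12, -1/3, 11/12] . (a_Y, a_Z, a_W) = 0

Solving yields:
  a_Y = 31/40
  a_Z = 49/80
  a_W = 23/40

Starting state is Y, so the absorption probability is a_Y = 31/40.

Answer: 31/40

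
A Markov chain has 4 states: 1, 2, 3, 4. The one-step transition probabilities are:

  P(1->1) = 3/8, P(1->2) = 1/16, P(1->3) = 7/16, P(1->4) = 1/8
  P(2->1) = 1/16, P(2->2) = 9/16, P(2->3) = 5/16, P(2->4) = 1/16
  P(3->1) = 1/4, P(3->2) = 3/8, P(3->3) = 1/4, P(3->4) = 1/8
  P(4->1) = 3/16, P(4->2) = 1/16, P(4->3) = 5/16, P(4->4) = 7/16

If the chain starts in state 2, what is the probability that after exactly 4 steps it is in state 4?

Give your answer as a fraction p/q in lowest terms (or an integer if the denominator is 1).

Answer: 4671/32768

Derivation:
Computing P^4 by repeated multiplication:
P^1 =
  1: [3/8, 1/16, 7/16, 1/8]
  2: [1/16, 9/16, 5/16, 1/16]
  3: [1/4, 3/8, 1/4, 1/8]
  4: [3/16, 1/16, 5/16, 7/16]
P^2 =
  1: [71/256, 59/256, 85/256, 41/256]
  2: [19/128, 113/256, 77/256, 7/64]
  3: [13/64, 21/64, 21/64, 9/64]
  4: [15/64, 49/256, 81/256, 33/128]
P^3 =
  1: [237/1024, 1153/4096, 1337/4096, 329/2048]
  2: [733/4096, 1545/4096, 1279/4096, 539/4096]
  3: [105/512, 337/1024, 325/1024, 19/128]
  4: [931/4096, 1053/4096, 1319/4096, 793/4096]
P^4 =
  1: [14163/65536, 20005/65536, 21039/65536, 10329/65536]
  2: [3169/16384, 22851/65536, 20667/65536, 4671/32768]
  3: [3353/16384, 5345/16384, 5215/16384, 2471/16384]
  4: [7147/32768, 19115/65536, 21023/65536, 347/2048]

(P^4)[2 -> 4] = 4671/32768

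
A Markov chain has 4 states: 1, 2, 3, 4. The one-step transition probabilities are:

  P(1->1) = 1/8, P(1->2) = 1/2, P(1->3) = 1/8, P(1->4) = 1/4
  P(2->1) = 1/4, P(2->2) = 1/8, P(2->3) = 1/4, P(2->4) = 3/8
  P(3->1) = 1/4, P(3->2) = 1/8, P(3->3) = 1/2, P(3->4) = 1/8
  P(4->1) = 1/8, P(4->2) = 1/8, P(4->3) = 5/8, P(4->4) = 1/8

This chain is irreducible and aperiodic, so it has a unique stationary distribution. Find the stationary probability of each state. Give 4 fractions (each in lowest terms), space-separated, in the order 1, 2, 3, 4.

Answer: 1/5 1/5 2/5 1/5

Derivation:
The stationary distribution satisfies pi = pi * P, i.e.:
  pi_1 = 1/8*pi_1 + 1/4*pi_2 + 1/4*pi_3 + 1/8*pi_4
  pi_2 = 1/2*pi_1 + 1/8*pi_2 + 1/8*pi_3 + 1/8*pi_4
  pi_3 = 1/8*pi_1 + 1/4*pi_2 + 1/2*pi_3 + 5/8*pi_4
  pi_4 = 1/4*pi_1 + 3/8*pi_2 + 1/8*pi_3 + 1/8*pi_4
with normalization: pi_1 + pi_2 + pi_3 + pi_4 = 1.

Using the first 3 balance equations plus normalization, the linear system A*pi = b is:
  [-7/8, 1/4, 1/4, 1/8] . pi = 0
  [1/2, -7/8, 1/8, 1/8] . pi = 0
  [1/8, 1/4, -1/2, 5/8] . pi = 0
  [1, 1, 1, 1] . pi = 1

Solving yields:
  pi_1 = 1/5
  pi_2 = 1/5
  pi_3 = 2/5
  pi_4 = 1/5

Verification (pi * P):
  1/5*1/8 + 1/5*1/4 + 2/5*1/4 + 1/5*1/8 = 1/5 = pi_1  (ok)
  1/5*1/2 + 1/5*1/8 + 2/5*1/8 + 1/5*1/8 = 1/5 = pi_2  (ok)
  1/5*1/8 + 1/5*1/4 + 2/5*1/2 + 1/5*5/8 = 2/5 = pi_3  (ok)
  1/5*1/4 + 1/5*3/8 + 2/5*1/8 + 1/5*1/8 = 1/5 = pi_4  (ok)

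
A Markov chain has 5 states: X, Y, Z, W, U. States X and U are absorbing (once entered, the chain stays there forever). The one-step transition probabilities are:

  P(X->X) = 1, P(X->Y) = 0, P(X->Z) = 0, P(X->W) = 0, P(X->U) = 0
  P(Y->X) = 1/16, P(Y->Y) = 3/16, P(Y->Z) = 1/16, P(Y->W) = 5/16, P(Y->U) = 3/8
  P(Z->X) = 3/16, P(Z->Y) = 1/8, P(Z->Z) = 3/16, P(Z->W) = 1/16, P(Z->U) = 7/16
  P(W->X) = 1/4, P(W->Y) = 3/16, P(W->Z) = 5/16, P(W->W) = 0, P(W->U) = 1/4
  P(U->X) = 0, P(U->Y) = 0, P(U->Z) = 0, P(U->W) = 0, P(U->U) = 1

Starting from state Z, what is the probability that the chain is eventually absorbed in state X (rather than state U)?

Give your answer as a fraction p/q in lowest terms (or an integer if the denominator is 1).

Let a_i = P(absorbed in X | start in state i).
Boundary conditions: a_X = 1, a_U = 0.
For each transient state i, a_i = sum_j P(i->j) * a_j:
  a_Y = 1/16*a_X + 3/16*a_Y + 1/16*a_Z + 5/16*a_W + 3/8*a_U
  a_Z = 3/16*a_X + 1/8*a_Y + 3/16*a_Z + 1/16*a_W + 7/16*a_U
  a_W = 1/4*a_X + 3/16*a_Y + 5/16*a_Z + 0*a_W + 1/4*a_U

Substituting a_X = 1 and a_U = 0, rearrange to (I - Q) a = r where r[i] = P(i -> X):
  [13/16, -1/16, -5/16] . (a_Y, a_Z, a_W) = 1/16
  [-1/8, 13/16, -1/16] . (a_Y, a_Z, a_W) = 3/16
  [-3/16, -5/16, 1] . (a_Y, a_Z, a_W) = 1/4

Solving yields:
  a_Y = 590/2359
  a_Z = 706/2359
  a_W = 921/2359

Starting state is Z, so the absorption probability is a_Z = 706/2359.

Answer: 706/2359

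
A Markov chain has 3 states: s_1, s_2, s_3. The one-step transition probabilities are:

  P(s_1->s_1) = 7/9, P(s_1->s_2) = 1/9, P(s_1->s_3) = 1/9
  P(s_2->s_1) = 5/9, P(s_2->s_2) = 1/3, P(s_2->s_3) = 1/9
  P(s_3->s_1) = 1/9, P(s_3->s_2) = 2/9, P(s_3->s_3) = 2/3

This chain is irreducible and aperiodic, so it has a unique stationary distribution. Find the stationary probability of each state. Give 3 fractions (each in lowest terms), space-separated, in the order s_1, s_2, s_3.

The stationary distribution satisfies pi = pi * P, i.e.:
  pi_s_1 = 7/9*pi_s_1 + 5/9*pi_s_2 + 1/9*pi_s_3
  pi_s_2 = 1/9*pi_s_1 + 1/3*pi_s_2 + 2/9*pi_s_3
  pi_s_3 = 1/9*pi_s_1 + 1/9*pi_s_2 + 2/3*pi_s_3
with normalization: pi_s_1 + pi_s_2 + pi_s_3 = 1.

Using the first 2 balance equations plus normalization, the linear system A*pi = b is:
  [-2/9, 5/9, 1/9] . pi = 0
  [1/9, -2/3, 2/9] . pi = 0
  [1, 1, 1] . pi = 1

Solving yields:
  pi_s_1 = 4/7
  pi_s_2 = 5/28
  pi_s_3 = 1/4

Verification (pi * P):
  4/7*7/9 + 5/28*5/9 + 1/4*1/9 = 4/7 = pi_s_1  (ok)
  4/7*1/9 + 5/28*1/3 + 1/4*2/9 = 5/28 = pi_s_2  (ok)
  4/7*1/9 + 5/28*1/9 + 1/4*2/3 = 1/4 = pi_s_3  (ok)

Answer: 4/7 5/28 1/4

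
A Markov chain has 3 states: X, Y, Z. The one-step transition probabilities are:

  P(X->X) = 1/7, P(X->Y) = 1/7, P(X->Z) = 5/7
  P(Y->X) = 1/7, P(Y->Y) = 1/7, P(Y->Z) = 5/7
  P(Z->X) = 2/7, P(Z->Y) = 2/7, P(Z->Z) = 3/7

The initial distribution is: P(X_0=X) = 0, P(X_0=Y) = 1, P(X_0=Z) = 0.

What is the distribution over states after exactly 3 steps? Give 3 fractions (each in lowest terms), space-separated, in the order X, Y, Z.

Propagating the distribution step by step (d_{t+1} = d_t * P):
d_0 = (X=0, Y=1, Z=0)
  d_1[X] = 0*1/7 + 1*1/7 + 0*2/7 = 1/7
  d_1[Y] = 0*1/7 + 1*1/7 + 0*2/7 = 1/7
  d_1[Z] = 0*5/7 + 1*5/7 + 0*3/7 = 5/7
d_1 = (X=1/7, Y=1/7, Z=5/7)
  d_2[X] = 1/7*1/7 + 1/7*1/7 + 5/7*2/7 = 12/49
  d_2[Y] = 1/7*1/7 + 1/7*1/7 + 5/7*2/7 = 12/49
  d_2[Z] = 1/7*5/7 + 1/7*5/7 + 5/7*3/7 = 25/49
d_2 = (X=12/49, Y=12/49, Z=25/49)
  d_3[X] = 12/49*1/7 + 12/49*1/7 + 25/49*2/7 = 74/343
  d_3[Y] = 12/49*1/7 + 12/49*1/7 + 25/49*2/7 = 74/343
  d_3[Z] = 12/49*5/7 + 12/49*5/7 + 25/49*3/7 = 195/343
d_3 = (X=74/343, Y=74/343, Z=195/343)

Answer: 74/343 74/343 195/343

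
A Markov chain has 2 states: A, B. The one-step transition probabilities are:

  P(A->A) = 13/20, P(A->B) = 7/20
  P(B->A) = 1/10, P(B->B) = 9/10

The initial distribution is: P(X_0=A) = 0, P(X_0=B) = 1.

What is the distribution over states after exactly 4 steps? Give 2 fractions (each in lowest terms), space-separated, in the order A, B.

Answer: 16151/80000 63849/80000

Derivation:
Propagating the distribution step by step (d_{t+1} = d_t * P):
d_0 = (A=0, B=1)
  d_1[A] = 0*13/20 + 1*1/10 = 1/10
  d_1[B] = 0*7/20 + 1*9/10 = 9/10
d_1 = (A=1/10, B=9/10)
  d_2[A] = 1/10*13/20 + 9/10*1/10 = 31/200
  d_2[B] = 1/10*7/20 + 9/10*9/10 = 169/200
d_2 = (A=31/200, B=169/200)
  d_3[A] = 31/200*13/20 + 169/200*1/10 = 741/4000
  d_3[B] = 31/200*7/20 + 169/200*9/10 = 3259/4000
d_3 = (A=741/4000, B=3259/4000)
  d_4[A] = 741/4000*13/20 + 3259/4000*1/10 = 16151/80000
  d_4[B] = 741/4000*7/20 + 3259/4000*9/10 = 63849/80000
d_4 = (A=16151/80000, B=63849/80000)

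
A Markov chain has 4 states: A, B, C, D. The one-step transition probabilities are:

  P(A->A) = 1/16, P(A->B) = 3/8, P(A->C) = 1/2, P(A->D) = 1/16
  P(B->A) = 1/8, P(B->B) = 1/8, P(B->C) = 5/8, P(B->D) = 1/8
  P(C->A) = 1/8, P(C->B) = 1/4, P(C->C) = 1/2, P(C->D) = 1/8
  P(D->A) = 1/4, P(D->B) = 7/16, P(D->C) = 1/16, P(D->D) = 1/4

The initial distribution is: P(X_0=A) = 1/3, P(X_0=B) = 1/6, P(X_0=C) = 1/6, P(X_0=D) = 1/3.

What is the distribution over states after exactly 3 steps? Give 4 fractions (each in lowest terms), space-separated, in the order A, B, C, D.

Propagating the distribution step by step (d_{t+1} = d_t * P):
d_0 = (A=1/3, B=1/6, C=1/6, D=1/3)
  d_1[A] = 1/3*1/16 + 1/6*1/8 + 1/6*1/8 + 1/3*1/4 = 7/48
  d_1[B] = 1/3*3/8 + 1/6*1/8 + 1/6*1/4 + 1/3*7/16 = 1/3
  d_1[C] = 1/3*1/2 + 1/6*5/8 + 1/6*1/2 + 1/3*1/16 = 3/8
  d_1[D] = 1/3*1/16 + 1/6*1/8 + 1/6*1/8 + 1/3*1/4 = 7/48
d_1 = (A=7/48, B=1/3, C=3/8, D=7/48)
  d_2[A] = 7/48*1/16 + 1/3*1/8 + 3/8*1/8 + 7/48*1/4 = 103/768
  d_2[B] = 7/48*3/8 + 1/3*1/8 + 3/8*1/4 + 7/48*7/16 = 65/256
  d_2[C] = 7/48*1/2 + 1/3*5/8 + 3/8*1/2 + 7/48*1/16 = 367/768
  d_2[D] = 7/48*1/16 + 1/3*1/8 + 3/8*1/8 + 7/48*1/4 = 103/768
d_2 = (A=103/768, B=65/256, C=367/768, D=103/768)
  d_3[A] = 103/768*1/16 + 65/256*1/8 + 367/768*1/8 + 103/768*1/4 = 1639/12288
  d_3[B] = 103/768*3/8 + 65/256*1/8 + 367/768*1/4 + 103/768*7/16 = 3197/12288
  d_3[C] = 103/768*1/2 + 65/256*5/8 + 367/768*1/2 + 103/768*1/16 = 5813/12288
  d_3[D] = 103/768*1/16 + 65/256*1/8 + 367/768*1/8 + 103/768*1/4 = 1639/12288
d_3 = (A=1639/12288, B=3197/12288, C=5813/12288, D=1639/12288)

Answer: 1639/12288 3197/12288 5813/12288 1639/12288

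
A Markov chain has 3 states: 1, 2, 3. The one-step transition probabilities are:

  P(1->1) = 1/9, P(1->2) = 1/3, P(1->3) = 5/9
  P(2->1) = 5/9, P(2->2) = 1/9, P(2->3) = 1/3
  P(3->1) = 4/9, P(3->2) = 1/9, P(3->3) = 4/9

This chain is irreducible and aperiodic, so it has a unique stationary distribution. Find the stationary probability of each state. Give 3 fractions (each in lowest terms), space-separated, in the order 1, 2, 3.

The stationary distribution satisfies pi = pi * P, i.e.:
  pi_1 = 1/9*pi_1 + 5/9*pi_2 + 4/9*pi_3
  pi_2 = 1/3*pi_1 + 1/9*pi_2 + 1/9*pi_3
  pi_3 = 5/9*pi_1 + 1/3*pi_2 + 4/9*pi_3
with normalization: pi_1 + pi_2 + pi_3 = 1.

Using the first 2 balance equations plus normalization, the linear system A*pi = b is:
  [-8/9, 5/9, 4/9] . pi = 0
  [1/3, -8/9, 1/9] . pi = 0
  [1, 1, 1] . pi = 1

Solving yields:
  pi_1 = 37/106
  pi_2 = 10/53
  pi_3 = 49/106

Verification (pi * P):
  37/106*1/9 + 10/53*5/9 + 49/106*4/9 = 37/106 = pi_1  (ok)
  37/106*1/3 + 10/53*1/9 + 49/106*1/9 = 10/53 = pi_2  (ok)
  37/106*5/9 + 10/53*1/3 + 49/106*4/9 = 49/106 = pi_3  (ok)

Answer: 37/106 10/53 49/106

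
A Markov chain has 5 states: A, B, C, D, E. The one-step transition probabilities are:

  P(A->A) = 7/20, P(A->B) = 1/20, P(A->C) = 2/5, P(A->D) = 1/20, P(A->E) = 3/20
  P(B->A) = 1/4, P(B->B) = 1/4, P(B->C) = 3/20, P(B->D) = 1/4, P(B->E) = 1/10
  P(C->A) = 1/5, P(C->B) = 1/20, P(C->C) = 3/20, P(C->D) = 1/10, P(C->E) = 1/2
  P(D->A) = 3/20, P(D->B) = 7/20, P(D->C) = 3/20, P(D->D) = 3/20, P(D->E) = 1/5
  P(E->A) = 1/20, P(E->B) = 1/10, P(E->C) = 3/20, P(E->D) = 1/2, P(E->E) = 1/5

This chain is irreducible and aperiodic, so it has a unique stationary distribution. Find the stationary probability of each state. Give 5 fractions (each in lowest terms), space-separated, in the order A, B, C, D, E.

Answer: 13583/71295 22697/142590 2818/14259 10401/47530 16672/71295

Derivation:
The stationary distribution satisfies pi = pi * P, i.e.:
  pi_A = 7/20*pi_A + 1/4*pi_B + 1/5*pi_C + 3/20*pi_D + 1/20*pi_E
  pi_B = 1/20*pi_A + 1/4*pi_B + 1/20*pi_C + 7/20*pi_D + 1/10*pi_E
  pi_C = 2/5*pi_A + 3/20*pi_B + 3/20*pi_C + 3/20*pi_D + 3/20*pi_E
  pi_D = 1/20*pi_A + 1/4*pi_B + 1/10*pi_C + 3/20*pi_D + 1/2*pi_E
  pi_E = 3/20*pi_A + 1/10*pi_B + 1/2*pi_C + 1/5*pi_D + 1/5*pi_E
with normalization: pi_A + pi_B + pi_C + pi_D + pi_E = 1.

Using the first 4 balance equations plus normalization, the linear system A*pi = b is:
  [-13/20, 1/4, 1/5, 3/20, 1/20] . pi = 0
  [1/20, -3/4, 1/20, 7/20, 1/10] . pi = 0
  [2/5, 3/20, -17/20, 3/20, 3/20] . pi = 0
  [1/20, 1/4, 1/10, -17/20, 1/2] . pi = 0
  [1, 1, 1, 1, 1] . pi = 1

Solving yields:
  pi_A = 13583/71295
  pi_B = 22697/142590
  pi_C = 2818/14259
  pi_D = 10401/47530
  pi_E = 16672/71295

Verification (pi * P):
  13583/71295*7/20 + 22697/142590*1/4 + 2818/14259*1/5 + 10401/47530*3/20 + 16672/71295*1/20 = 13583/71295 = pi_A  (ok)
  13583/71295*1/20 + 22697/142590*1/4 + 2818/14259*1/20 + 10401/47530*7/20 + 16672/71295*1/10 = 22697/142590 = pi_B  (ok)
  13583/71295*2/5 + 22697/142590*3/20 + 2818/14259*3/20 + 10401/47530*3/20 + 16672/71295*3/20 = 2818/14259 = pi_C  (ok)
  13583/71295*1/20 + 22697/142590*1/4 + 2818/14259*1/10 + 10401/47530*3/20 + 16672/71295*1/2 = 10401/47530 = pi_D  (ok)
  13583/71295*3/20 + 22697/142590*1/10 + 2818/14259*1/2 + 10401/47530*1/5 + 16672/71295*1/5 = 16672/71295 = pi_E  (ok)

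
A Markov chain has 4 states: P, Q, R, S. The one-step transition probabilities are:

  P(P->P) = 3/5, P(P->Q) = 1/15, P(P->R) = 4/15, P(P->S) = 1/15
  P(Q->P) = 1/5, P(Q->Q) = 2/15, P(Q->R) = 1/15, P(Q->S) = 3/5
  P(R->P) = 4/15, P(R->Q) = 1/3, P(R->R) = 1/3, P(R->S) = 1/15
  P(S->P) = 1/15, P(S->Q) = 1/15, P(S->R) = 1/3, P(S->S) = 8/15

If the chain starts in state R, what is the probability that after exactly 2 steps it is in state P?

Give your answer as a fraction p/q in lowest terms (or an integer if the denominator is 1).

Answer: 8/25

Derivation:
Computing P^2 by repeated multiplication:
P^1 =
  P: [3/5, 1/15, 4/15, 1/15]
  Q: [1/5, 2/15, 1/15, 3/5]
  R: [4/15, 1/3, 1/3, 1/15]
  S: [1/15, 1/15, 1/3, 8/15]
P^2 =
  P: [101/225, 32/225, 62/225, 2/15]
  Q: [46/225, 7/75, 64/225, 94/225]
  R: [8/25, 8/45, 17/75, 62/225]
  S: [8/45, 4/25, 14/45, 79/225]

(P^2)[R -> P] = 8/25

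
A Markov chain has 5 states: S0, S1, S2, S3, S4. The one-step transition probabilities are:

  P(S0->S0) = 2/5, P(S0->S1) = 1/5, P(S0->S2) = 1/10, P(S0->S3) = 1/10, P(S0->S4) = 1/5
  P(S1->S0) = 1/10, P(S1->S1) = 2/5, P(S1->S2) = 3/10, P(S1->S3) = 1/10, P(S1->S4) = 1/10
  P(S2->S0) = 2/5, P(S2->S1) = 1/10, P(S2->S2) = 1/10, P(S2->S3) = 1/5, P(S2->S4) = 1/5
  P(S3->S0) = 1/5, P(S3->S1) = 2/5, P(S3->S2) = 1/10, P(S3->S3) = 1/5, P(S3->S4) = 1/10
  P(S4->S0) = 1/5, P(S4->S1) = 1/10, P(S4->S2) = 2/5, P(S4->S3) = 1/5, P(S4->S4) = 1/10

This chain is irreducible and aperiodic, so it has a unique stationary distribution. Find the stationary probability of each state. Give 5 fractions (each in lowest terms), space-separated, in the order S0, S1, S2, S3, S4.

Answer: 2164/8087 1980/8087 1559/8087 1203/8087 1181/8087

Derivation:
The stationary distribution satisfies pi = pi * P, i.e.:
  pi_S0 = 2/5*pi_S0 + 1/10*pi_S1 + 2/5*pi_S2 + 1/5*pi_S3 + 1/5*pi_S4
  pi_S1 = 1/5*pi_S0 + 2/5*pi_S1 + 1/10*pi_S2 + 2/5*pi_S3 + 1/10*pi_S4
  pi_S2 = 1/10*pi_S0 + 3/10*pi_S1 + 1/10*pi_S2 + 1/10*pi_S3 + 2/5*pi_S4
  pi_S3 = 1/10*pi_S0 + 1/10*pi_S1 + 1/5*pi_S2 + 1/5*pi_S3 + 1/5*pi_S4
  pi_S4 = 1/5*pi_S0 + 1/10*pi_S1 + 1/5*pi_S2 + 1/10*pi_S3 + 1/10*pi_S4
with normalization: pi_S0 + pi_S1 + pi_S2 + pi_S3 + pi_S4 = 1.

Using the first 4 balance equations plus normalization, the linear system A*pi = b is:
  [-3/5, 1/10, 2/5, 1/5, 1/5] . pi = 0
  [1/5, -3/5, 1/10, 2/5, 1/10] . pi = 0
  [1/10, 3/10, -9/10, 1/10, 2/5] . pi = 0
  [1/10, 1/10, 1/5, -4/5, 1/5] . pi = 0
  [1, 1, 1, 1, 1] . pi = 1

Solving yields:
  pi_S0 = 2164/8087
  pi_S1 = 1980/8087
  pi_S2 = 1559/8087
  pi_S3 = 1203/8087
  pi_S4 = 1181/8087

Verification (pi * P):
  2164/8087*2/5 + 1980/8087*1/10 + 1559/8087*2/5 + 1203/8087*1/5 + 1181/8087*1/5 = 2164/8087 = pi_S0  (ok)
  2164/8087*1/5 + 1980/8087*2/5 + 1559/8087*1/10 + 1203/8087*2/5 + 1181/8087*1/10 = 1980/8087 = pi_S1  (ok)
  2164/8087*1/10 + 1980/8087*3/10 + 1559/8087*1/10 + 1203/8087*1/10 + 1181/8087*2/5 = 1559/8087 = pi_S2  (ok)
  2164/8087*1/10 + 1980/8087*1/10 + 1559/8087*1/5 + 1203/8087*1/5 + 1181/8087*1/5 = 1203/8087 = pi_S3  (ok)
  2164/8087*1/5 + 1980/8087*1/10 + 1559/8087*1/5 + 1203/8087*1/10 + 1181/8087*1/10 = 1181/8087 = pi_S4  (ok)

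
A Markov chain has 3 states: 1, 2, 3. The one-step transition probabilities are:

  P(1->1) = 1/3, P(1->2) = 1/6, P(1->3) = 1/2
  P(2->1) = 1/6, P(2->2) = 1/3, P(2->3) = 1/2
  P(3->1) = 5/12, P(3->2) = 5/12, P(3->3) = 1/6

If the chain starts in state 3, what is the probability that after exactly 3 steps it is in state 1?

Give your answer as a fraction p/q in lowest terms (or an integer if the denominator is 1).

Answer: 35/108

Derivation:
Computing P^3 by repeated multiplication:
P^1 =
  1: [1/3, 1/6, 1/2]
  2: [1/6, 1/3, 1/2]
  3: [5/12, 5/12, 1/6]
P^2 =
  1: [25/72, 23/72, 1/3]
  2: [23/72, 25/72, 1/3]
  3: [5/18, 5/18, 4/9]
P^3 =
  1: [133/432, 131/432, 7/18]
  2: [131/432, 133/432, 7/18]
  3: [35/108, 35/108, 19/54]

(P^3)[3 -> 1] = 35/108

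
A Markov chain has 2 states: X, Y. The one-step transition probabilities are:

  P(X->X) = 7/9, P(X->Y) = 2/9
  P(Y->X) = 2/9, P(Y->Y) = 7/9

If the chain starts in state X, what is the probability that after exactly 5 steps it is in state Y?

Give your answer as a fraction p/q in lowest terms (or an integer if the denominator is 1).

Computing P^5 by repeated multiplication:
P^1 =
  X: [7/9, 2/9]
  Y: [2/9, 7/9]
P^2 =
  X: [53/81, 28/81]
  Y: [28/81, 53/81]
P^3 =
  X: [427/729, 302/729]
  Y: [302/729, 427/729]
P^4 =
  X: [3593/6561, 2968/6561]
  Y: [2968/6561, 3593/6561]
P^5 =
  X: [31087/59049, 27962/59049]
  Y: [27962/59049, 31087/59049]

(P^5)[X -> Y] = 27962/59049

Answer: 27962/59049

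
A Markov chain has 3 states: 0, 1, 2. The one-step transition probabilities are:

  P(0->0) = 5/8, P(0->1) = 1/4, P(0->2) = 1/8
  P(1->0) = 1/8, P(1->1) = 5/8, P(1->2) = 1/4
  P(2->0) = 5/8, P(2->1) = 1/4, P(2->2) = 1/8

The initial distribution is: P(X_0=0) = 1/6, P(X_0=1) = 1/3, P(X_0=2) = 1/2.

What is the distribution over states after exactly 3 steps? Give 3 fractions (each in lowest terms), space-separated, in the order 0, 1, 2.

Answer: 55/128 203/512 89/512

Derivation:
Propagating the distribution step by step (d_{t+1} = d_t * P):
d_0 = (0=1/6, 1=1/3, 2=1/2)
  d_1[0] = 1/6*5/8 + 1/3*1/8 + 1/2*5/8 = 11/24
  d_1[1] = 1/6*1/4 + 1/3*5/8 + 1/2*1/4 = 3/8
  d_1[2] = 1/6*1/8 + 1/3*1/4 + 1/2*1/8 = 1/6
d_1 = (0=11/24, 1=3/8, 2=1/6)
  d_2[0] = 11/24*5/8 + 3/8*1/8 + 1/6*5/8 = 7/16
  d_2[1] = 11/24*1/4 + 3/8*5/8 + 1/6*1/4 = 25/64
  d_2[2] = 11/24*1/8 + 3/8*1/4 + 1/6*1/8 = 11/64
d_2 = (0=7/16, 1=25/64, 2=11/64)
  d_3[0] = 7/16*5/8 + 25/64*1/8 + 11/64*5/8 = 55/128
  d_3[1] = 7/16*1/4 + 25/64*5/8 + 11/64*1/4 = 203/512
  d_3[2] = 7/16*1/8 + 25/64*1/4 + 11/64*1/8 = 89/512
d_3 = (0=55/128, 1=203/512, 2=89/512)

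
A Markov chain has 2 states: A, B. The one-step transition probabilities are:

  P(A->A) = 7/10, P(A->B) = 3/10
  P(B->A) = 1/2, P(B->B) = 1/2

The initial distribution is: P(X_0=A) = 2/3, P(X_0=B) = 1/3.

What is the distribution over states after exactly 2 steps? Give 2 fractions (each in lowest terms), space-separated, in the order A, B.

Answer: 47/75 28/75

Derivation:
Propagating the distribution step by step (d_{t+1} = d_t * P):
d_0 = (A=2/3, B=1/3)
  d_1[A] = 2/3*7/10 + 1/3*1/2 = 19/30
  d_1[B] = 2/3*3/10 + 1/3*1/2 = 11/30
d_1 = (A=19/30, B=11/30)
  d_2[A] = 19/30*7/10 + 11/30*1/2 = 47/75
  d_2[B] = 19/30*3/10 + 11/30*1/2 = 28/75
d_2 = (A=47/75, B=28/75)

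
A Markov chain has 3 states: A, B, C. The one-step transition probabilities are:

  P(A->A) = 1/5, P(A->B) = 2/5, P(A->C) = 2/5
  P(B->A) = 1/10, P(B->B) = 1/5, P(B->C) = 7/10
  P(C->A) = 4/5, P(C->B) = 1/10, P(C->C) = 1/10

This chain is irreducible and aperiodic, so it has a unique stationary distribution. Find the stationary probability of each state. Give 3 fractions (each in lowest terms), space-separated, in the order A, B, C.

Answer: 13/33 8/33 4/11

Derivation:
The stationary distribution satisfies pi = pi * P, i.e.:
  pi_A = 1/5*pi_A + 1/10*pi_B + 4/5*pi_C
  pi_B = 2/5*pi_A + 1/5*pi_B + 1/10*pi_C
  pi_C = 2/5*pi_A + 7/10*pi_B + 1/10*pi_C
with normalization: pi_A + pi_B + pi_C = 1.

Using the first 2 balance equations plus normalization, the linear system A*pi = b is:
  [-4/5, 1/10, 4/5] . pi = 0
  [2/5, -4/5, 1/10] . pi = 0
  [1, 1, 1] . pi = 1

Solving yields:
  pi_A = 13/33
  pi_B = 8/33
  pi_C = 4/11

Verification (pi * P):
  13/33*1/5 + 8/33*1/10 + 4/11*4/5 = 13/33 = pi_A  (ok)
  13/33*2/5 + 8/33*1/5 + 4/11*1/10 = 8/33 = pi_B  (ok)
  13/33*2/5 + 8/33*7/10 + 4/11*1/10 = 4/11 = pi_C  (ok)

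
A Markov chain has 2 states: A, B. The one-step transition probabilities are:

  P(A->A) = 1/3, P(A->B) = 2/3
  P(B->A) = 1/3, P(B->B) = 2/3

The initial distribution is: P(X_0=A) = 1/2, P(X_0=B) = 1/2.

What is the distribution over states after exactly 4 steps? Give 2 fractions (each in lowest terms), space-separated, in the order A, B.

Propagating the distribution step by step (d_{t+1} = d_t * P):
d_0 = (A=1/2, B=1/2)
  d_1[A] = 1/2*1/3 + 1/2*1/3 = 1/3
  d_1[B] = 1/2*2/3 + 1/2*2/3 = 2/3
d_1 = (A=1/3, B=2/3)
  d_2[A] = 1/3*1/3 + 2/3*1/3 = 1/3
  d_2[B] = 1/3*2/3 + 2/3*2/3 = 2/3
d_2 = (A=1/3, B=2/3)
  d_3[A] = 1/3*1/3 + 2/3*1/3 = 1/3
  d_3[B] = 1/3*2/3 + 2/3*2/3 = 2/3
d_3 = (A=1/3, B=2/3)
  d_4[A] = 1/3*1/3 + 2/3*1/3 = 1/3
  d_4[B] = 1/3*2/3 + 2/3*2/3 = 2/3
d_4 = (A=1/3, B=2/3)

Answer: 1/3 2/3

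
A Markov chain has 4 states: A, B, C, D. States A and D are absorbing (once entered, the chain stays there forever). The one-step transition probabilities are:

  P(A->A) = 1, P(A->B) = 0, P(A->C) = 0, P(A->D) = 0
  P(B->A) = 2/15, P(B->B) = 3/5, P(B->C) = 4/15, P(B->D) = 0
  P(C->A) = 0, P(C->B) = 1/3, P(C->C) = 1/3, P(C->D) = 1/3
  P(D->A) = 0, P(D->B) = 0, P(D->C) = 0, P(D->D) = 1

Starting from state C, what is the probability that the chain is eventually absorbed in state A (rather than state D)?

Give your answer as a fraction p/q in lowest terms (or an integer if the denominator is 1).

Answer: 1/4

Derivation:
Let a_i = P(absorbed in A | start in state i).
Boundary conditions: a_A = 1, a_D = 0.
For each transient state i, a_i = sum_j P(i->j) * a_j:
  a_B = 2/15*a_A + 3/5*a_B + 4/15*a_C + 0*a_D
  a_C = 0*a_A + 1/3*a_B + 1/3*a_C + 1/3*a_D

Substituting a_A = 1 and a_D = 0, rearrange to (I - Q) a = r where r[i] = P(i -> A):
  [2/5, -4/15] . (a_B, a_C) = 2/15
  [-1/3, 2/3] . (a_B, a_C) = 0

Solving yields:
  a_B = 1/2
  a_C = 1/4

Starting state is C, so the absorption probability is a_C = 1/4.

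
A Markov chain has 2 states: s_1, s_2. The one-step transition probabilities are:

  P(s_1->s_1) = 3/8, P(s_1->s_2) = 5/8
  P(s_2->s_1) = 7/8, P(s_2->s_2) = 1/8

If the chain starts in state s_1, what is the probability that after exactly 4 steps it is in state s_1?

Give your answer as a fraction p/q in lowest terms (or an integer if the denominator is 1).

Answer: 39/64

Derivation:
Computing P^4 by repeated multiplication:
P^1 =
  s_1: [3/8, 5/8]
  s_2: [7/8, 1/8]
P^2 =
  s_1: [11/16, 5/16]
  s_2: [7/16, 9/16]
P^3 =
  s_1: [17/32, 15/32]
  s_2: [21/32, 11/32]
P^4 =
  s_1: [39/64, 25/64]
  s_2: [35/64, 29/64]

(P^4)[s_1 -> s_1] = 39/64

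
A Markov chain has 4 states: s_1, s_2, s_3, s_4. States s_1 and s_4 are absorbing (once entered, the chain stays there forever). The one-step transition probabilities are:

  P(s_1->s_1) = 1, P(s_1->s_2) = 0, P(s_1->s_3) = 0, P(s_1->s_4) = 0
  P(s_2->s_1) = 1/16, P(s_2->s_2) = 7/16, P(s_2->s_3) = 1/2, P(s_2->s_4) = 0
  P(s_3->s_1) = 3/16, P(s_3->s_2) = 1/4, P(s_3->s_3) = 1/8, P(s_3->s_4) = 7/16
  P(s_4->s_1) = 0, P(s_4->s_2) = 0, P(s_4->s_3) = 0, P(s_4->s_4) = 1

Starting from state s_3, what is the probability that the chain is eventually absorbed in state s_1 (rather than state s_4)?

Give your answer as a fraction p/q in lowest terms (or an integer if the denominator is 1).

Answer: 31/94

Derivation:
Let a_i = P(absorbed in s_1 | start in state i).
Boundary conditions: a_s_1 = 1, a_s_4 = 0.
For each transient state i, a_i = sum_j P(i->j) * a_j:
  a_s_2 = 1/16*a_s_1 + 7/16*a_s_2 + 1/2*a_s_3 + 0*a_s_4
  a_s_3 = 3/16*a_s_1 + 1/4*a_s_2 + 1/8*a_s_3 + 7/16*a_s_4

Substituting a_s_1 = 1 and a_s_4 = 0, rearrange to (I - Q) a = r where r[i] = P(i -> s_1):
  [9/16, -1/2] . (a_s_2, a_s_3) = 1/16
  [-1/4, 7/8] . (a_s_2, a_s_3) = 3/16

Solving yields:
  a_s_2 = 19/47
  a_s_3 = 31/94

Starting state is s_3, so the absorption probability is a_s_3 = 31/94.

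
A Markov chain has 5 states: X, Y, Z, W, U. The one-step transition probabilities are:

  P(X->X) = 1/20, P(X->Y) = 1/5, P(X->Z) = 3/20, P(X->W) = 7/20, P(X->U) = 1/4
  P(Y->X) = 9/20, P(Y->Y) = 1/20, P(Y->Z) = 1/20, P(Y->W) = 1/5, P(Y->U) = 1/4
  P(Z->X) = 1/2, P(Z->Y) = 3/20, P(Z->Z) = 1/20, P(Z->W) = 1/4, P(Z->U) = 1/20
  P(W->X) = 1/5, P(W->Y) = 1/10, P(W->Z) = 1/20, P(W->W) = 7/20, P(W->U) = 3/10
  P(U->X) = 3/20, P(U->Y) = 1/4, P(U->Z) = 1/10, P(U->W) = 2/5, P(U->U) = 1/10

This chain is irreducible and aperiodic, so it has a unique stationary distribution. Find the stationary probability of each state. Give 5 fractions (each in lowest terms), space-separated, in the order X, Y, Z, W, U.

The stationary distribution satisfies pi = pi * P, i.e.:
  pi_X = 1/20*pi_X + 9/20*pi_Y + 1/2*pi_Z + 1/5*pi_W + 3/20*pi_U
  pi_Y = 1/5*pi_X + 1/20*pi_Y + 3/20*pi_Z + 1/10*pi_W + 1/4*pi_U
  pi_Z = 3/20*pi_X + 1/20*pi_Y + 1/20*pi_Z + 1/20*pi_W + 1/10*pi_U
  pi_W = 7/20*pi_X + 1/5*pi_Y + 1/4*pi_Z + 7/20*pi_W + 2/5*pi_U
  pi_U = 1/4*pi_X + 1/4*pi_Y + 1/20*pi_Z + 3/10*pi_W + 1/10*pi_U
with normalization: pi_X + pi_Y + pi_Z + pi_W + pi_U = 1.

Using the first 4 balance equations plus normalization, the linear system A*pi = b is:
  [-19/20, 9/20, 1/2, 1/5, 3/20] . pi = 0
  [1/5, -19/20, 3/20, 1/10, 1/4] . pi = 0
  [3/20, 1/20, -19/20, 1/20, 1/10] . pi = 0
  [7/20, 1/5, 1/4, -13/20, 2/5] . pi = 0
  [1, 1, 1, 1, 1] . pi = 1

Solving yields:
  pi_X = 49121/224405
  pi_Y = 33902/224405
  pi_Z = 18571/224405
  pi_W = 74038/224405
  pi_U = 48773/224405

Verification (pi * P):
  49121/224405*1/20 + 33902/224405*9/20 + 18571/224405*1/2 + 74038/224405*1/5 + 48773/224405*3/20 = 49121/224405 = pi_X  (ok)
  49121/224405*1/5 + 33902/224405*1/20 + 18571/224405*3/20 + 74038/224405*1/10 + 48773/224405*1/4 = 33902/224405 = pi_Y  (ok)
  49121/224405*3/20 + 33902/224405*1/20 + 18571/224405*1/20 + 74038/224405*1/20 + 48773/224405*1/10 = 18571/224405 = pi_Z  (ok)
  49121/224405*7/20 + 33902/224405*1/5 + 18571/224405*1/4 + 74038/224405*7/20 + 48773/224405*2/5 = 74038/224405 = pi_W  (ok)
  49121/224405*1/4 + 33902/224405*1/4 + 18571/224405*1/20 + 74038/224405*3/10 + 48773/224405*1/10 = 48773/224405 = pi_U  (ok)

Answer: 49121/224405 33902/224405 18571/224405 74038/224405 48773/224405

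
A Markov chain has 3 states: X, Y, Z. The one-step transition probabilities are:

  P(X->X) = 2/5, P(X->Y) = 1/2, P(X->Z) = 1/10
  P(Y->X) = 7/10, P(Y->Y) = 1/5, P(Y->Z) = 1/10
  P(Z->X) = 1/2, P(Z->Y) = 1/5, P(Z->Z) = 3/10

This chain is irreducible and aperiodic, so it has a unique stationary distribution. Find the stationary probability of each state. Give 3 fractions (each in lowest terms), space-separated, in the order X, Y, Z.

Answer: 27/52 37/104 1/8

Derivation:
The stationary distribution satisfies pi = pi * P, i.e.:
  pi_X = 2/5*pi_X + 7/10*pi_Y + 1/2*pi_Z
  pi_Y = 1/2*pi_X + 1/5*pi_Y + 1/5*pi_Z
  pi_Z = 1/10*pi_X + 1/10*pi_Y + 3/10*pi_Z
with normalization: pi_X + pi_Y + pi_Z = 1.

Using the first 2 balance equations plus normalization, the linear system A*pi = b is:
  [-3/5, 7/10, 1/2] . pi = 0
  [1/2, -4/5, 1/5] . pi = 0
  [1, 1, 1] . pi = 1

Solving yields:
  pi_X = 27/52
  pi_Y = 37/104
  pi_Z = 1/8

Verification (pi * P):
  27/52*2/5 + 37/104*7/10 + 1/8*1/2 = 27/52 = pi_X  (ok)
  27/52*1/2 + 37/104*1/5 + 1/8*1/5 = 37/104 = pi_Y  (ok)
  27/52*1/10 + 37/104*1/10 + 1/8*3/10 = 1/8 = pi_Z  (ok)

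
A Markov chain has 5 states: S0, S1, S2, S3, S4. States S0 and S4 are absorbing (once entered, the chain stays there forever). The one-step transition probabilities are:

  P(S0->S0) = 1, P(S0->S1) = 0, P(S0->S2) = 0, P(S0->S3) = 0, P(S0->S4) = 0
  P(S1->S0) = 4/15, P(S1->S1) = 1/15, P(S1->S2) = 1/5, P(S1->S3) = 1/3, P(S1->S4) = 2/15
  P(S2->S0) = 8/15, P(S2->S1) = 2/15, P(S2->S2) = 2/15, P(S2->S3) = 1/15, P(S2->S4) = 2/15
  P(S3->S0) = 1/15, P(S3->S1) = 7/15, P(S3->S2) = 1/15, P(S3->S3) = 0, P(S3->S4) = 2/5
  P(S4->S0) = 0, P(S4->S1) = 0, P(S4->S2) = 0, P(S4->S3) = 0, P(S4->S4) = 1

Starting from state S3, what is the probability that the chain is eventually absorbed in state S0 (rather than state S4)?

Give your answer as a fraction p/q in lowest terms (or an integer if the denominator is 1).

Let a_i = P(absorbed in S0 | start in state i).
Boundary conditions: a_S0 = 1, a_S4 = 0.
For each transient state i, a_i = sum_j P(i->j) * a_j:
  a_S1 = 4/15*a_S0 + 1/15*a_S1 + 1/5*a_S2 + 1/3*a_S3 + 2/15*a_S4
  a_S2 = 8/15*a_S0 + 2/15*a_S1 + 2/15*a_S2 + 1/15*a_S3 + 2/15*a_S4
  a_S3 = 1/15*a_S0 + 7/15*a_S1 + 1/15*a_S2 + 0*a_S3 + 2/5*a_S4

Substituting a_S0 = 1 and a_S4 = 0, rearrange to (I - Q) a = r where r[i] = P(i -> S0):
  [14/15, -1/5, -1/3] . (a_S1, a_S2, a_S3) = 4/15
  [-2/15, 13/15, -1/15] . (a_S1, a_S2, a_S3) = 8/15
  [-7/15, -1/15, 1] . (a_S1, a_S2, a_S3) = 1/15

Solving yields:
  a_S1 = 311/535
  a_S2 = 393/535
  a_S3 = 207/535

Starting state is S3, so the absorption probability is a_S3 = 207/535.

Answer: 207/535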